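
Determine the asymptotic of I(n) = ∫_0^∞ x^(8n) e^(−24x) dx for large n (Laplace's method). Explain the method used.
I(n) ~ (sqrt(2π·8n) / 24) · (8n/(24e))^(8n)

Write the integrand as exp(8n ln x − 24x) and set f(x) = 8n ln x − 24x. Then f'(x) = 8n/x − 24 = 0 at x* = 8n/24, and f''(x*) = −8n/x*^2 = −24^2/(8n). Laplace's method (interior maximum) gives
  I(n) ~ e^(f(x*)) · sqrt(2π / |f''(x*)|)
        = exp(8n ln(8n/24) − 8n) · sqrt(2π · 8n / 24^2)
        = (8n/24)^(8n) e^(−8n) · sqrt(2π·8n) / 24
        = (sqrt(2π·8n) / 24) · (8n/(24e))^(8n).
This matches Γ(8n+1)/24^(8n+1) with Stirling applied to Γ.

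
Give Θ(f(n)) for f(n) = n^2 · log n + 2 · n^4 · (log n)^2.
f(n) ∈ Θ(n^4 · (log n)^2)

Compare the terms by growth order. For large n, n^a · (log n)^b dominates n^a' · (log n)^b' iff a > a', or (a = a' and b > b'). Ranking the 2 terms shows the dominant one is 2 · n^4 · (log n)^2. Hence f(n) ∈ Θ(n^4 · (log n)^2).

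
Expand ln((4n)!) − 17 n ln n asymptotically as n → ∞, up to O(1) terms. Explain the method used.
ln((4n)!) − 17 n ln n = −13 n ln n + 4(ln 4 − 1) n + (1/2) ln(2π·4n) + O(1/n)

Stirling: ln((4n)!) = 4n ln(4n) − 4n + (1/2) ln(2π·4n) + O(1/n).
Expand 4n ln(4n) = 4n (ln n + ln 4) = 4n ln n + 4n ln 4.
Subtract 17n ln n: leading term is (4 − 17) n ln n = −13 n ln n. The next term is 4n ln 4 − 4n = 4(ln 4 − 1) n. Then the (1/2) ln(2π·4n) correction.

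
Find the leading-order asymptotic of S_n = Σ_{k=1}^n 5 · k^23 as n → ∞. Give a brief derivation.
S_n ~ 5 · n^24 / 24

By integral comparison (Euler-Maclaurin), Σ_{k=1}^n 5 · k^23 = 5 · ∫_0^n x^23 dx + O(n^23) = 5 · n^24/24 + O(n^23). (Equivalently, Faulhaber's formula gives the same leading term.)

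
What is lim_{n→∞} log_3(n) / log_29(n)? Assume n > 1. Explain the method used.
lim = ln(29) / ln(3) = log_3(29)

Change of base: log_3(n) = ln n / ln 3 and log_29(n) = ln n / ln 29. The ratio is (ln n / ln 3) · (ln 29 / ln n) = ln 29 / ln 3, a constant independent of n. So the limit is ln 29 / ln 3 = log_3(29).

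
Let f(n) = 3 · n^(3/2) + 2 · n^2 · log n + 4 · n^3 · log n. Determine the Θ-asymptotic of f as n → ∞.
f(n) ∈ Θ(n^3 · log n)

Compare the terms by growth order. For large n, n^a · (log n)^b dominates n^a' · (log n)^b' iff a > a', or (a = a' and b > b'). Ranking the 3 terms shows the dominant one is 4 · n^3 · log n. Hence f(n) ∈ Θ(n^3 · log n).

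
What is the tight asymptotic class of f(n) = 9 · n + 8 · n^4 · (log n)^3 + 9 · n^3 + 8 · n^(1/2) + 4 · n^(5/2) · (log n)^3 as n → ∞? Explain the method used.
f(n) ∈ Θ(n^4 · (log n)^3)

Compare the terms by growth order. For large n, n^a · (log n)^b dominates n^a' · (log n)^b' iff a > a', or (a = a' and b > b'). Ranking the 5 terms shows the dominant one is 8 · n^4 · (log n)^3. Hence f(n) ∈ Θ(n^4 · (log n)^3).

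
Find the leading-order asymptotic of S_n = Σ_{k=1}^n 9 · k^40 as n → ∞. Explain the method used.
S_n ~ 9 · n^41 / 41

By integral comparison (Euler-Maclaurin), Σ_{k=1}^n 9 · k^40 = 9 · ∫_0^n x^40 dx + O(n^40) = 9 · n^41/41 + O(n^40). (Equivalently, Faulhaber's formula gives the same leading term.)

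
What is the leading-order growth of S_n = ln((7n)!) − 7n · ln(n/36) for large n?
S_n ~ 7n · (ln 252 − 1) + O(ln n)

Stirling: ln((7n)!) = 7n ln(7n) − 7n + O(ln n).
  S_n = 7n ln(7n) − 7n − 7n ln(n/36) + O(ln n)
      = 7n ln(7n) − 7n ln n + 7n ln 36 − 7n + O(ln n)
      = 7n ln 7 + 7n ln 36 − 7n + O(ln n)
      = 7n (ln 252 − 1) + O(ln n).
Numerically ln(252) − 1 ≈ 4.5294.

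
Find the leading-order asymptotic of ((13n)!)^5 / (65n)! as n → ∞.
((13n)!)^5/(65n)! ~ ((2π·13n)^(4/2) / sqrt(5)) · 5^(−5·13n)  →  0

Write N = 13n. Stirling: N! ~ sqrt(2π N)(N/e)^N and (5N)! ~ sqrt(2π·5N)·(5N/e)^(5N).
  (N!)^5/(5N)! ~ (2π N)^(5/2) (N/e)^(5N) / [sqrt(2π·5N) (5N/e)^(5N)]
     = (2π N)^(5/2) / sqrt(2π·5N) · (N/(5N))^(5N)
     = (2π N)^((5−1)/2) / sqrt(5) · 5^(−5N).
Since 5^5 > 1, the factor 5^(−5N) decays exponentially, so the ratio → 0. Substituting N = 13n gives the stated form.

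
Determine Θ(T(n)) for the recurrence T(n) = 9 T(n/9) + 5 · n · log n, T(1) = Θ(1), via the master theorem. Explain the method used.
T(n) = Θ(n · (log n)^2)

Here log_9 9 = 1 and f(n) = 5 · n · log n = Θ(n^(log_9 9) · (log n)^1). This is the extended Case 2 of the master theorem (f matches the critical exponent up to log factors), giving T(n) = Θ(n^(log_9 9) · (log n)^(1+1)) = Θ(n · (log n)^2).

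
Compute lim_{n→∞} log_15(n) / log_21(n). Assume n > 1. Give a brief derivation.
lim = ln(21) / ln(15) = log_15(21)

Change of base: log_15(n) = ln n / ln 15 and log_21(n) = ln n / ln 21. The ratio is (ln n / ln 15) · (ln 21 / ln n) = ln 21 / ln 15, a constant independent of n. So the limit is ln 21 / ln 15 = log_15(21).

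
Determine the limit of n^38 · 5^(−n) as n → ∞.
lim = 0

Exponentials with base > 1 dominate every fixed polynomial: for any fixed c, n^c / 5^n → 0 as n → ∞ (e.g. by the ratio test, or by writing 5^n = e^(n ln 5) and noting e^(n ln 5) / n^c → ∞). Hence n^38 · 5^(−n) = n^38 / 5^n → 0.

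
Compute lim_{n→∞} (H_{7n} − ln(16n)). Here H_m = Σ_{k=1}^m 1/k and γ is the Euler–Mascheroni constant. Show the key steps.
lim = ln(7/16) + γ

By Euler-Maclaurin, H_m = ln m + γ + O(1/m). So
  H_{7n} − ln(16n) = ln(7n) + γ − ln(16n) + O(1/n)
                       = ln(7/16) + γ + O(1/n).
Hence the limit is ln(7/16) + γ.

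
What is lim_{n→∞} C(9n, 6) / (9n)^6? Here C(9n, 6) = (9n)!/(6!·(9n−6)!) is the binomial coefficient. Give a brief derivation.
lim = 1/6! = 1/720

With N = 9n → ∞: C(N, 6) / N^6 = [N(N−1)…(N−5)] / (6! · N^6) = (1/6!) · 1 · (1 − 1/(9n)) · … · (1 − 5/(9n)). Each factor → 1 as N → ∞, so the limit is 1/6! = 1/720.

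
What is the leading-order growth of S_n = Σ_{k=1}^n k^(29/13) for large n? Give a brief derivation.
S_n ~ (13/42) · n^(42/13)

Integral comparison: Σ_{k=1}^n k^(29/13) = ∫_0^n x^(29/13) dx + O(n^(29/13)). The integral is n^(1 + 29/13) / (1 + 29/13) = n^((29+13)/13) / ((29+13)/13) = (13/42) · n^(42/13).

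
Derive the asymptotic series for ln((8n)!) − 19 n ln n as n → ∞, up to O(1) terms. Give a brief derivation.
ln((8n)!) − 19 n ln n = −11 n ln n + 8(ln 8 − 1) n + (1/2) ln(2π·8n) + O(1/n)

Stirling: ln((8n)!) = 8n ln(8n) − 8n + (1/2) ln(2π·8n) + O(1/n).
Expand 8n ln(8n) = 8n (ln n + ln 8) = 8n ln n + 8n ln 8.
Subtract 19n ln n: leading term is (8 − 19) n ln n = −11 n ln n. The next term is 8n ln 8 − 8n = 8(ln 8 − 1) n. Then the (1/2) ln(2π·8n) correction.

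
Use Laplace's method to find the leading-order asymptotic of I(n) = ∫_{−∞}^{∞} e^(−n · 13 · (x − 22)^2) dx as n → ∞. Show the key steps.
I(n) = sqrt(π/(13n))

Here φ(x) = 13 · (x − 22)^2 has its unique minimum at x* = 22 with φ(x*) = 0 and φ''(x*) = 26. Laplace's method gives
  I(n) ~ e^(−n φ(x*)) · sqrt(2π / (n · φ''(x*))) = sqrt(2π / (26n)) = sqrt(π/(13n)).
This is exact: substituting u = (x − 22)·sqrt(13n) gives I(n) = (1/sqrt(13n)) ∫_{−∞}^{∞} e^(−u^2) du = sqrt(π/(13n)).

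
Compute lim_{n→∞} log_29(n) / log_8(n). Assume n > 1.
lim = ln(8) / ln(29) = log_29(8)

Change of base: log_29(n) = ln n / ln 29 and log_8(n) = ln n / ln 8. The ratio is (ln n / ln 29) · (ln 8 / ln n) = ln 8 / ln 29, a constant independent of n. So the limit is ln 8 / ln 29 = log_29(8).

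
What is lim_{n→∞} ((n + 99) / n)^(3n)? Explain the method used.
lim = e^297

Rewrite as (1 + 99/n)^(3n). By the standard limit (1 + x/n)^n → e^x, we have (1 + 99/n)^n → e^99, and raising to the 3rd power gives e^297.
More precisely, ln[(1 + 99/n)^(3n)] = 3n · ln(1 + 99/n) = 3n · (99/n + O(1/n^2)) = 297 + O(1/n) → 297.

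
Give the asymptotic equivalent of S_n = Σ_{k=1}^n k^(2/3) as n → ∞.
S_n ~ (3/5) · n^(5/3)

Integral comparison: Σ_{k=1}^n k^(2/3) = ∫_0^n x^(2/3) dx + O(n^(2/3)). The integral is n^(1 + 2/3) / (1 + 2/3) = n^((2+3)/3) / ((2+3)/3) = (3/5) · n^(5/3).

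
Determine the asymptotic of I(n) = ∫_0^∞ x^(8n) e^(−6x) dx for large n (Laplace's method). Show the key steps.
I(n) ~ (sqrt(2π·8n) / 6) · (8n/(6e))^(8n)

Write the integrand as exp(8n ln x − 6x) and set f(x) = 8n ln x − 6x. Then f'(x) = 8n/x − 6 = 0 at x* = 8n/6, and f''(x*) = −8n/x*^2 = −6^2/(8n). Laplace's method (interior maximum) gives
  I(n) ~ e^(f(x*)) · sqrt(2π / |f''(x*)|)
        = exp(8n ln(8n/6) − 8n) · sqrt(2π · 8n / 6^2)
        = (8n/6)^(8n) e^(−8n) · sqrt(2π·8n) / 6
        = (sqrt(2π·8n) / 6) · (8n/(6e))^(8n).
This matches Γ(8n+1)/6^(8n+1) with Stirling applied to Γ.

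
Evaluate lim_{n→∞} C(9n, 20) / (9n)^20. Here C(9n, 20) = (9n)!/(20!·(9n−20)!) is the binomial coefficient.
lim = 1/20! = 1/2432902008176640000

With N = 9n → ∞: C(N, 20) / N^20 = [N(N−1)…(N−19)] / (20! · N^20) = (1/20!) · 1 · (1 − 1/(9n)) · … · (1 − 19/(9n)). Each factor → 1 as N → ∞, so the limit is 1/20! = 1/2432902008176640000.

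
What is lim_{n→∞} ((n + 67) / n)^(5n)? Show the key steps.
lim = e^335

Rewrite as (1 + 67/n)^(5n). By the standard limit (1 + x/n)^n → e^x, we have (1 + 67/n)^n → e^67, and raising to the 5th power gives e^335.
More precisely, ln[(1 + 67/n)^(5n)] = 5n · ln(1 + 67/n) = 5n · (67/n + O(1/n^2)) = 335 + O(1/n) → 335.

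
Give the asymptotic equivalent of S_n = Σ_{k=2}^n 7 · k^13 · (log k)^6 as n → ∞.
S_n ~ n^14 · (log n)^6 / 2

By integral comparison, S_n = ∫_1^n 7 · x^13 · (log x)^6 dx + O(n^13 · (log n)^6). For the integral, the leading term of ∫_1^n x^13 (log x)^6 dx is n^14/14 · (log n)^6 (by repeated integration by parts; each step lowers the log-exponent and produces a relatively O(1/log n) correction). Hence S_n ~ n^14 · (log n)^6 / 2.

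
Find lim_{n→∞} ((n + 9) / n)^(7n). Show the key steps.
lim = e^63

Rewrite as (1 + 9/n)^(7n). By the standard limit (1 + x/n)^n → e^x, we have (1 + 9/n)^n → e^9, and raising to the 7th power gives e^63.
More precisely, ln[(1 + 9/n)^(7n)] = 7n · ln(1 + 9/n) = 7n · (9/n + O(1/n^2)) = 63 + O(1/n) → 63.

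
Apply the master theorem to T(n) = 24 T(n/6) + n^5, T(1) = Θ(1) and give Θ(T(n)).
T(n) = Θ(n^5)

log_6 24 ≈ 1.774. f(n) = n^5 dominates n^(log_6 24) since 5 > 1.774, and the regularity condition a·f(n/b) = 24·(n/6)^5 = (24/7776)·n^5 ≤ c·f(n) holds with c = 24/7776 ≈ 0.00309 < 1. So this is Case 3: T(n) = Θ(f(n)) = Θ(n^5).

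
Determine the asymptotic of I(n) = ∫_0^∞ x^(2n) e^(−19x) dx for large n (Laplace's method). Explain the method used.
I(n) ~ (sqrt(2π·2n) / 19) · (2n/(19e))^(2n)

Write the integrand as exp(2n ln x − 19x) and set f(x) = 2n ln x − 19x. Then f'(x) = 2n/x − 19 = 0 at x* = 2n/19, and f''(x*) = −2n/x*^2 = −19^2/(2n). Laplace's method (interior maximum) gives
  I(n) ~ e^(f(x*)) · sqrt(2π / |f''(x*)|)
        = exp(2n ln(2n/19) − 2n) · sqrt(2π · 2n / 19^2)
        = (2n/19)^(2n) e^(−2n) · sqrt(2π·2n) / 19
        = (sqrt(2π·2n) / 19) · (2n/(19e))^(2n).
This matches Γ(2n+1)/19^(2n+1) with Stirling applied to Γ.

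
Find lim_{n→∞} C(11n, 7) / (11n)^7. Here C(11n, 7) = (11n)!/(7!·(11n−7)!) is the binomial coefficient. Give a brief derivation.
lim = 1/7! = 1/5040

With N = 11n → ∞: C(N, 7) / N^7 = [N(N−1)…(N−6)] / (7! · N^7) = (1/7!) · 1 · (1 − 1/(11n)) · … · (1 − 6/(11n)). Each factor → 1 as N → ∞, so the limit is 1/7! = 1/5040.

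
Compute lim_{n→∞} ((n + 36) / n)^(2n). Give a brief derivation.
lim = e^72

Rewrite as (1 + 36/n)^(2n). By the standard limit (1 + x/n)^n → e^x, we have (1 + 36/n)^n → e^36, and raising to the 2nd power gives e^72.
More precisely, ln[(1 + 36/n)^(2n)] = 2n · ln(1 + 36/n) = 2n · (36/n + O(1/n^2)) = 72 + O(1/n) → 72.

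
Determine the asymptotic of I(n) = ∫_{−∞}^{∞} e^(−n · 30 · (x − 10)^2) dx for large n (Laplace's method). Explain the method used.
I(n) = sqrt(π/(30n))

Here φ(x) = 30 · (x − 10)^2 has its unique minimum at x* = 10 with φ(x*) = 0 and φ''(x*) = 60. Laplace's method gives
  I(n) ~ e^(−n φ(x*)) · sqrt(2π / (n · φ''(x*))) = sqrt(2π / (60n)) = sqrt(π/(30n)).
This is exact: substituting u = (x − 10)·sqrt(30n) gives I(n) = (1/sqrt(30n)) ∫_{−∞}^{∞} e^(−u^2) du = sqrt(π/(30n)).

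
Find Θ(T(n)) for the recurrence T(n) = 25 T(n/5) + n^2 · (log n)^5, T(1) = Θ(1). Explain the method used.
T(n) = Θ(n^2 · (log n)^6)

Here log_5 25 = 2 and f(n) = n^2 · (log n)^5 = Θ(n^(log_5 25) · (log n)^5). This is the extended Case 2 of the master theorem (f matches the critical exponent up to log factors), giving T(n) = Θ(n^(log_5 25) · (log n)^(5+1)) = Θ(n^2 · (log n)^6).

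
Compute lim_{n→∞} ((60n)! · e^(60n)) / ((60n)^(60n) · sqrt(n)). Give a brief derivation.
lim = sqrt(2π·60)

Stirling: (60n)! ~ sqrt(2π·60n) · (60n/e)^(60n). Hence
  (60n)! · e^(60n) / (60n)^(60n) ~ sqrt(2π·60n).
Dividing by sqrt(n): sqrt(2π·60n) / sqrt(n) = sqrt(2π·60) · n^((1−1)/2), so the limit is sqrt(2π·60).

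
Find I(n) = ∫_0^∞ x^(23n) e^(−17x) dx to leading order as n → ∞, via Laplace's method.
I(n) ~ (sqrt(2π·23n) / 17) · (23n/(17e))^(23n)

Write the integrand as exp(23n ln x − 17x) and set f(x) = 23n ln x − 17x. Then f'(x) = 23n/x − 17 = 0 at x* = 23n/17, and f''(x*) = −23n/x*^2 = −17^2/(23n). Laplace's method (interior maximum) gives
  I(n) ~ e^(f(x*)) · sqrt(2π / |f''(x*)|)
        = exp(23n ln(23n/17) − 23n) · sqrt(2π · 23n / 17^2)
        = (23n/17)^(23n) e^(−23n) · sqrt(2π·23n) / 17
        = (sqrt(2π·23n) / 17) · (23n/(17e))^(23n).
This matches Γ(23n+1)/17^(23n+1) with Stirling applied to Γ.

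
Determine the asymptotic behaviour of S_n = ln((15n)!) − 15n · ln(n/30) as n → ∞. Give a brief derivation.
S_n ~ 15n · (ln 450 − 1) + O(ln n)

Stirling: ln((15n)!) = 15n ln(15n) − 15n + O(ln n).
  S_n = 15n ln(15n) − 15n − 15n ln(n/30) + O(ln n)
      = 15n ln(15n) − 15n ln n + 15n ln 30 − 15n + O(ln n)
      = 15n ln 15 + 15n ln 30 − 15n + O(ln n)
      = 15n (ln 450 − 1) + O(ln n).
Numerically ln(450) − 1 ≈ 5.1092.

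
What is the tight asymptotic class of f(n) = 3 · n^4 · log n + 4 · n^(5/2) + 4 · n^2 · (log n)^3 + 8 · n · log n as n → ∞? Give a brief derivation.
f(n) ∈ Θ(n^4 · log n)

Compare the terms by growth order. For large n, n^a · (log n)^b dominates n^a' · (log n)^b' iff a > a', or (a = a' and b > b'). Ranking the 4 terms shows the dominant one is 3 · n^4 · log n. Hence f(n) ∈ Θ(n^4 · log n).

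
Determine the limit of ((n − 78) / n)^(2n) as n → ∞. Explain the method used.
lim = e^(−156)

Rewrite as (1 − 78/n)^(2n). By the standard limit (1 + x/n)^n → e^x, we have (1 − 78/n)^n → e^(−78), and raising to the 2nd power gives e^(−156).
More precisely, ln[(1 − 78/n)^(2n)] = 2n · ln(1 − 78/n) = 2n · (-78/n + O(1/n^2)) = -156 + O(1/n) → -156.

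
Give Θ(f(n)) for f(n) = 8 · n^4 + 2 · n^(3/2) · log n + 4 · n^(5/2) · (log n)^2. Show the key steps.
f(n) ∈ Θ(n^4)

Compare the terms by growth order. For large n, n^a · (log n)^b dominates n^a' · (log n)^b' iff a > a', or (a = a' and b > b'). Ranking the 3 terms shows the dominant one is 8 · n^4. Hence f(n) ∈ Θ(n^4).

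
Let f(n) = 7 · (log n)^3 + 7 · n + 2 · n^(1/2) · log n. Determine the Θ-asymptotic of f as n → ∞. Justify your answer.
f(n) ∈ Θ(n)

Compare the terms by growth order. For large n, n^a · (log n)^b dominates n^a' · (log n)^b' iff a > a', or (a = a' and b > b'). Ranking the 3 terms shows the dominant one is 7 · n. Hence f(n) ∈ Θ(n).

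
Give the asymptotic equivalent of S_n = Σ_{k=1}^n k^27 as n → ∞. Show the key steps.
S_n ~ n^28 / 28

By integral comparison (Euler-Maclaurin), Σ_{k=1}^n k^27 = ∫_0^n x^27 dx + O(n^27) = n^28/28 + O(n^27). (Equivalently, Faulhaber's formula gives the same leading term.)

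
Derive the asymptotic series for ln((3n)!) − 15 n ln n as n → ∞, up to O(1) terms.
ln((3n)!) − 15 n ln n = −12 n ln n + 3(ln 3 − 1) n + (1/2) ln(2π·3n) + O(1/n)

Stirling: ln((3n)!) = 3n ln(3n) − 3n + (1/2) ln(2π·3n) + O(1/n).
Expand 3n ln(3n) = 3n (ln n + ln 3) = 3n ln n + 3n ln 3.
Subtract 15n ln n: leading term is (3 − 15) n ln n = −12 n ln n. The next term is 3n ln 3 − 3n = 3(ln 3 − 1) n. Then the (1/2) ln(2π·3n) correction.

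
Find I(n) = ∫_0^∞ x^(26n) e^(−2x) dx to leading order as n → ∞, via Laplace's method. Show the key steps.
I(n) ~ (sqrt(2π·26n) / 2) · (26n/(2e))^(26n)

Write the integrand as exp(26n ln x − 2x) and set f(x) = 26n ln x − 2x. Then f'(x) = 26n/x − 2 = 0 at x* = 26n/2, and f''(x*) = −26n/x*^2 = −2^2/(26n). Laplace's method (interior maximum) gives
  I(n) ~ e^(f(x*)) · sqrt(2π / |f''(x*)|)
        = exp(26n ln(26n/2) − 26n) · sqrt(2π · 26n / 2^2)
        = (26n/2)^(26n) e^(−26n) · sqrt(2π·26n) / 2
        = (sqrt(2π·26n) / 2) · (26n/(2e))^(26n).
This matches Γ(26n+1)/2^(26n+1) with Stirling applied to Γ.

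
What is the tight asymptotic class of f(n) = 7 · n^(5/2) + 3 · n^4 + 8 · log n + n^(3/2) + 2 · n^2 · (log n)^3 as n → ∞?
f(n) ∈ Θ(n^4)

Compare the terms by growth order. For large n, n^a · (log n)^b dominates n^a' · (log n)^b' iff a > a', or (a = a' and b > b'). Ranking the 5 terms shows the dominant one is 3 · n^4. Hence f(n) ∈ Θ(n^4).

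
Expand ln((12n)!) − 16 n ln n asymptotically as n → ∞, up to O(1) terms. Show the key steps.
ln((12n)!) − 16 n ln n = −4 n ln n + 12(ln 12 − 1) n + (1/2) ln(2π·12n) + O(1/n)

Stirling: ln((12n)!) = 12n ln(12n) − 12n + (1/2) ln(2π·12n) + O(1/n).
Expand 12n ln(12n) = 12n (ln n + ln 12) = 12n ln n + 12n ln 12.
Subtract 16n ln n: leading term is (12 − 16) n ln n = −4 n ln n. The next term is 12n ln 12 − 12n = 12(ln 12 − 1) n. Then the (1/2) ln(2π·12n) correction.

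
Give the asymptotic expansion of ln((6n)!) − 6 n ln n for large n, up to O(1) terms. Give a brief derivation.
ln((6n)!) − 6 n ln n = 6(ln 6 − 1) n + (1/2) ln(2π·6n) + O(1/n)

Stirling: ln((6n)!) = 6n ln(6n) − 6n + (1/2) ln(2π·6n) + O(1/n).
Since 6n ln(6n) = 6n ln n + 6n ln 6, subtracting 6n ln n cancels the n ln n term exactly. What remains is 6(ln 6 − 1) n + (1/2) ln(2π·6n) + O(1/n).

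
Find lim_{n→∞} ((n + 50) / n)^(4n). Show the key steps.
lim = e^200

Rewrite as (1 + 50/n)^(4n). By the standard limit (1 + x/n)^n → e^x, we have (1 + 50/n)^n → e^50, and raising to the 4th power gives e^200.
More precisely, ln[(1 + 50/n)^(4n)] = 4n · ln(1 + 50/n) = 4n · (50/n + O(1/n^2)) = 200 + O(1/n) → 200.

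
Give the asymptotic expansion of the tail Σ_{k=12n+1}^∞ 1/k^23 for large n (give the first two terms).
Σ_{k>12n} 1/k^23 = 1/(22 · (12n)^22) − 1/(2 · (12n)^23) + O(1/(12n)^24)

Compare to the integral: ∫_{12n}^∞ x^(−23) dx = [−x^(−22)/22]_{12n}^∞ = 1/((23−1)·(12n)^22). The Euler-Maclaurin correction adds −f(12n)/2 = −1/(2·(12n)^23). Euler-Maclaurin then gives
  Σ_{k>12n} 1/k^23 = ∫_{12n}^∞ dx/x^23 − 1/(2·(12n)^23) + O(1/(12n)^24).
(Equivalently this is ζ(23) − Σ_{k≤12n} 1/k^23.)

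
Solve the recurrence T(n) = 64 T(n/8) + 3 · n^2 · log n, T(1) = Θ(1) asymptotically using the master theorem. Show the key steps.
T(n) = Θ(n^2 · (log n)^2)

Here log_8 64 = 2 and f(n) = 3 · n^2 · log n = Θ(n^(log_8 64) · (log n)^1). This is the extended Case 2 of the master theorem (f matches the critical exponent up to log factors), giving T(n) = Θ(n^(log_8 64) · (log n)^(1+1)) = Θ(n^2 · (log n)^2).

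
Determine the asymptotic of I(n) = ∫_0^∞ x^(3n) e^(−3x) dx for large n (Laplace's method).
I(n) ~ (sqrt(2π·3n) / 3) · (3n/(3e))^(3n)

Write the integrand as exp(3n ln x − 3x) and set f(x) = 3n ln x − 3x. Then f'(x) = 3n/x − 3 = 0 at x* = 3n/3, and f''(x*) = −3n/x*^2 = −3^2/(3n). Laplace's method (interior maximum) gives
  I(n) ~ e^(f(x*)) · sqrt(2π / |f''(x*)|)
        = exp(3n ln(3n/3) − 3n) · sqrt(2π · 3n / 3^2)
        = (3n/3)^(3n) e^(−3n) · sqrt(2π·3n) / 3
        = (sqrt(2π·3n) / 3) · (3n/(3e))^(3n).
This matches Γ(3n+1)/3^(3n+1) with Stirling applied to Γ.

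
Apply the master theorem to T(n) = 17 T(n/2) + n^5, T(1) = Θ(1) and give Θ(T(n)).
T(n) = Θ(n^5)

log_2 17 ≈ 4.087. f(n) = n^5 dominates n^(log_2 17) since 5 > 4.087, and the regularity condition a·f(n/b) = 17·(n/2)^5 = (17/32)·n^5 ≤ c·f(n) holds with c = 17/32 ≈ 0.531 < 1. So this is Case 3: T(n) = Θ(f(n)) = Θ(n^5).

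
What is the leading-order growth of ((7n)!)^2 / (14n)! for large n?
((7n)!)^2/(14n)! ~ ((2π·7n)^(1/2) / sqrt(2)) · 2^(−2·7n)  →  0

Write N = 7n. Stirling: N! ~ sqrt(2π N)(N/e)^N and (2N)! ~ sqrt(2π·2N)·(2N/e)^(2N).
  (N!)^2/(2N)! ~ (2π N)^(2/2) (N/e)^(2N) / [sqrt(2π·2N) (2N/e)^(2N)]
     = (2π N)^(2/2) / sqrt(2π·2N) · (N/(2N))^(2N)
     = (2π N)^((2−1)/2) / sqrt(2) · 2^(−2N).
Since 2^2 > 1, the factor 2^(−2N) decays exponentially, so the ratio → 0. Substituting N = 7n gives the stated form.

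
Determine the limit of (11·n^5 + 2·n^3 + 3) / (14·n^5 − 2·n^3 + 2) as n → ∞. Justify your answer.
lim = 11/14

For large n the leading n^5 terms dominate both numerator and denominator. Dividing top and bottom by n^5, every other term tends to 0, leaving 11/14.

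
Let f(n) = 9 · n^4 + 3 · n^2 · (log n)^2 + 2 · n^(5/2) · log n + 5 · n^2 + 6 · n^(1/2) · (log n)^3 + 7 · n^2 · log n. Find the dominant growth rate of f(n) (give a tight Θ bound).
f(n) ∈ Θ(n^4)

Compare the terms by growth order. For large n, n^a · (log n)^b dominates n^a' · (log n)^b' iff a > a', or (a = a' and b > b'). Ranking the 6 terms shows the dominant one is 9 · n^4. Hence f(n) ∈ Θ(n^4).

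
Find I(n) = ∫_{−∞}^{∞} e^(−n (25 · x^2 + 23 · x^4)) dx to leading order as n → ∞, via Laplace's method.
I(n) ~ sqrt(π/(25n))

φ(x) = 25 · x^2 + 23 · x^4 has its unique global minimum at x* = 0 (since φ'(x) = 50x + 92x^3 = 0 only at x = 0 for real x with both coefficients positive, and φ → ∞ as |x| → ∞). At x* = 0, φ(0) = 0 and φ''(0) = 50. Laplace's method then gives
  I(n) ~ sqrt(2π / (n · φ''(0))) · e^(−n φ(0)) = sqrt(2π / (50n)) = sqrt(π/(25n)).
The 23 · x^4 term contributes only at subleading order (an O(1/n) relative correction).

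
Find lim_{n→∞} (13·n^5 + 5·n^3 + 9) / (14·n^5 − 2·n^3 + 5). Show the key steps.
lim = 13/14

For large n the leading n^5 terms dominate both numerator and denominator. Dividing top and bottom by n^5, every other term tends to 0, leaving 13/14.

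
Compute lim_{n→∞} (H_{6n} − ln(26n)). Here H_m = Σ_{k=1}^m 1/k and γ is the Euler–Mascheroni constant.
lim = ln(3/13) + γ

By Euler-Maclaurin, H_m = ln m + γ + O(1/m). So
  H_{6n} − ln(26n) = ln(6n) + γ − ln(26n) + O(1/n)
                       = ln(6/26) + γ + O(1/n).
Hence the limit is ln(6/26) + γ (= ln(3/13)).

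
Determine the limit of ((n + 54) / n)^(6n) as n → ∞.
lim = e^324

Rewrite as (1 + 54/n)^(6n). By the standard limit (1 + x/n)^n → e^x, we have (1 + 54/n)^n → e^54, and raising to the 6th power gives e^324.
More precisely, ln[(1 + 54/n)^(6n)] = 6n · ln(1 + 54/n) = 6n · (54/n + O(1/n^2)) = 324 + O(1/n) → 324.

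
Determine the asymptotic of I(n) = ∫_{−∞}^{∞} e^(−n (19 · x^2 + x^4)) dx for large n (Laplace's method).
I(n) ~ sqrt(π/(19n))

φ(x) = 19 · x^2 + x^4 has its unique global minimum at x* = 0 (since φ'(x) = 38x + 4x^3 = 0 only at x = 0 for real x with both coefficients positive, and φ → ∞ as |x| → ∞). At x* = 0, φ(0) = 0 and φ''(0) = 38. Laplace's method then gives
  I(n) ~ sqrt(2π / (n · φ''(0))) · e^(−n φ(0)) = sqrt(2π / (38n)) = sqrt(π/(19n)).
The x^4 term contributes only at subleading order (an O(1/n) relative correction).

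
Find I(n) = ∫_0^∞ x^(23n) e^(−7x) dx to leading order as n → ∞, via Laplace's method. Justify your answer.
I(n) ~ (sqrt(2π·23n) / 7) · (23n/(7e))^(23n)

Write the integrand as exp(23n ln x − 7x) and set f(x) = 23n ln x − 7x. Then f'(x) = 23n/x − 7 = 0 at x* = 23n/7, and f''(x*) = −23n/x*^2 = −7^2/(23n). Laplace's method (interior maximum) gives
  I(n) ~ e^(f(x*)) · sqrt(2π / |f''(x*)|)
        = exp(23n ln(23n/7) − 23n) · sqrt(2π · 23n / 7^2)
        = (23n/7)^(23n) e^(−23n) · sqrt(2π·23n) / 7
        = (sqrt(2π·23n) / 7) · (23n/(7e))^(23n).
This matches Γ(23n+1)/7^(23n+1) with Stirling applied to Γ.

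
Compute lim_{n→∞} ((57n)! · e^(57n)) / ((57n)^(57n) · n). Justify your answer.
lim = 0

Stirling: (57n)! ~ sqrt(2π·57n) · (57n/e)^(57n). Hence
  (57n)! · e^(57n) / (57n)^(57n) ~ sqrt(2π·57n).
Dividing by n: sqrt(2π·57n) / n = sqrt(2π·57) · n^((1−2)/2), so the expression behaves like sqrt(2π·57) · n^((1−2)/2) → 0.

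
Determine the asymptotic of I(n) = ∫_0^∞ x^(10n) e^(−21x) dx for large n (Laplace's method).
I(n) ~ (sqrt(2π·10n) / 21) · (10n/(21e))^(10n)

Write the integrand as exp(10n ln x − 21x) and set f(x) = 10n ln x − 21x. Then f'(x) = 10n/x − 21 = 0 at x* = 10n/21, and f''(x*) = −10n/x*^2 = −21^2/(10n). Laplace's method (interior maximum) gives
  I(n) ~ e^(f(x*)) · sqrt(2π / |f''(x*)|)
        = exp(10n ln(10n/21) − 10n) · sqrt(2π · 10n / 21^2)
        = (10n/21)^(10n) e^(−10n) · sqrt(2π·10n) / 21
        = (sqrt(2π·10n) / 21) · (10n/(21e))^(10n).
This matches Γ(10n+1)/21^(10n+1) with Stirling applied to Γ.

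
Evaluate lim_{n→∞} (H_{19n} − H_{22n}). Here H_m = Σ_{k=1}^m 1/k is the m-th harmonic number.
lim = ln(19/22)

Euler-Maclaurin gives H_m = ln m + γ + 1/(2m) + O(1/m^2). The γ and O(1/m) terms cancel in the difference:
  H_{19n} − H_{22n} = ln(19n) − ln(22n) + O(1/n) = ln(19/22) + O(1/n).
Hence the limit is ln(19/22).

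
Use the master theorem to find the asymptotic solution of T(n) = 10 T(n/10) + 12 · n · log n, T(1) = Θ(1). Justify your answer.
T(n) = Θ(n · (log n)^2)

Here log_10 10 = 1 and f(n) = 12 · n · log n = Θ(n^(log_10 10) · (log n)^1). This is the extended Case 2 of the master theorem (f matches the critical exponent up to log factors), giving T(n) = Θ(n^(log_10 10) · (log n)^(1+1)) = Θ(n · (log n)^2).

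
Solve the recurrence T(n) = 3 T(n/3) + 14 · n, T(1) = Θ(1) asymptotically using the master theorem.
T(n) = Θ(n log n)

log_3 3 = 1, and f(n) = 14 · n = Θ(n^(log_3 3)). This is Case 2 of the master theorem: T(n) = Θ(f(n) · log n) = Θ(n log n).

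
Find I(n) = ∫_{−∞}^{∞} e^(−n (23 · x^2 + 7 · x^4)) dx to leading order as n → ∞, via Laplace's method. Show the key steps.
I(n) ~ sqrt(π/(23n))

φ(x) = 23 · x^2 + 7 · x^4 has its unique global minimum at x* = 0 (since φ'(x) = 46x + 28x^3 = 0 only at x = 0 for real x with both coefficients positive, and φ → ∞ as |x| → ∞). At x* = 0, φ(0) = 0 and φ''(0) = 46. Laplace's method then gives
  I(n) ~ sqrt(2π / (n · φ''(0))) · e^(−n φ(0)) = sqrt(2π / (46n)) = sqrt(π/(23n)).
The 7 · x^4 term contributes only at subleading order (an O(1/n) relative correction).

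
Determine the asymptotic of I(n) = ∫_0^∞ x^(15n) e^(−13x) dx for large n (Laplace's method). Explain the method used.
I(n) ~ (sqrt(2π·15n) / 13) · (15n/(13e))^(15n)

Write the integrand as exp(15n ln x − 13x) and set f(x) = 15n ln x − 13x. Then f'(x) = 15n/x − 13 = 0 at x* = 15n/13, and f''(x*) = −15n/x*^2 = −13^2/(15n). Laplace's method (interior maximum) gives
  I(n) ~ e^(f(x*)) · sqrt(2π / |f''(x*)|)
        = exp(15n ln(15n/13) − 15n) · sqrt(2π · 15n / 13^2)
        = (15n/13)^(15n) e^(−15n) · sqrt(2π·15n) / 13
        = (sqrt(2π·15n) / 13) · (15n/(13e))^(15n).
This matches Γ(15n+1)/13^(15n+1) with Stirling applied to Γ.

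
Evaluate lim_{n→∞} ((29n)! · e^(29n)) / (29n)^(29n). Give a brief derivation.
lim = ∞

Stirling: (29n)! ~ sqrt(2π·29n) · (29n/e)^(29n). Hence
  (29n)! · e^(29n) / (29n)^(29n) ~ sqrt(2π·29n) = sqrt(2π·29) · sqrt(n) → ∞.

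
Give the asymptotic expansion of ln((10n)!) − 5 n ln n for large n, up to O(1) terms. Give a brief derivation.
ln((10n)!) − 5 n ln n = 5 n ln n + 10(ln 10 − 1) n + (1/2) ln(2π·10n) + O(1/n)

Stirling: ln((10n)!) = 10n ln(10n) − 10n + (1/2) ln(2π·10n) + O(1/n).
Expand 10n ln(10n) = 10n (ln n + ln 10) = 10n ln n + 10n ln 10.
Subtract 5n ln n: leading term is (10 − 5) n ln n = 5 n ln n. The next term is 10n ln 10 − 10n = 10(ln 10 − 1) n. Then the (1/2) ln(2π·10n) correction.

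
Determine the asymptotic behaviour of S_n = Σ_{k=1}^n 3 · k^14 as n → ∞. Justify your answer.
S_n ~ n^15 / 5

By integral comparison (Euler-Maclaurin), Σ_{k=1}^n 3 · k^14 = 3 · ∫_0^n x^14 dx + O(n^14) = 3 · n^15/15 = n^15 / 5 + O(n^14). (Equivalently, Faulhaber's formula gives the same leading term.)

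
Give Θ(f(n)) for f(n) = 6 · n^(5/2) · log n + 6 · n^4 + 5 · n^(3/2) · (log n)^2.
f(n) ∈ Θ(n^4)

Compare the terms by growth order. For large n, n^a · (log n)^b dominates n^a' · (log n)^b' iff a > a', or (a = a' and b > b'). Ranking the 3 terms shows the dominant one is 6 · n^4. Hence f(n) ∈ Θ(n^4).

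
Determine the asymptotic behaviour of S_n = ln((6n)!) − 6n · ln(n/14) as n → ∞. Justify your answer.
S_n ~ 6n · (ln 84 − 1) + O(ln n)

Stirling: ln((6n)!) = 6n ln(6n) − 6n + O(ln n).
  S_n = 6n ln(6n) − 6n − 6n ln(n/14) + O(ln n)
      = 6n ln(6n) − 6n ln n + 6n ln 14 − 6n + O(ln n)
      = 6n ln 6 + 6n ln 14 − 6n + O(ln n)
      = 6n (ln 84 − 1) + O(ln n).
Numerically ln(84) − 1 ≈ 3.4308.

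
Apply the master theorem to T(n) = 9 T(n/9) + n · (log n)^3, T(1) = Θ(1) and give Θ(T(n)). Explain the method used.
T(n) = Θ(n · (log n)^4)

Here log_9 9 = 1 and f(n) = n · (log n)^3 = Θ(n^(log_9 9) · (log n)^3). This is the extended Case 2 of the master theorem (f matches the critical exponent up to log factors), giving T(n) = Θ(n^(log_9 9) · (log n)^(3+1)) = Θ(n · (log n)^4).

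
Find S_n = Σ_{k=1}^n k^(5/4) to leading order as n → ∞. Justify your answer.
S_n ~ (4/9) · n^(9/4)

Integral comparison: Σ_{k=1}^n k^(5/4) = ∫_0^n x^(5/4) dx + O(n^(5/4)). The integral is n^(1 + 5/4) / (1 + 5/4) = n^((5+4)/4) / ((5+4)/4) = (4/9) · n^(9/4).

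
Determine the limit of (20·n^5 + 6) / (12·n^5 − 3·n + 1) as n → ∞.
lim = 20/12 = 5/3

For large n the leading n^5 terms dominate both numerator and denominator. Dividing top and bottom by n^5, every other term tends to 0, leaving 20/12 = 5/3.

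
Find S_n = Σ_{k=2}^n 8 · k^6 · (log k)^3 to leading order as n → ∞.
S_n ~ 8 · n^7 · (log n)^3 / 7

By integral comparison, S_n = ∫_1^n 8 · x^6 · (log x)^3 dx + O(n^6 · (log n)^3). For the integral, the leading term of ∫_1^n x^6 (log x)^3 dx is n^7/7 · (log n)^3 (by repeated integration by parts; each step lowers the log-exponent and produces a relatively O(1/log n) correction). Hence S_n ~ 8 · n^7 · (log n)^3 / 7.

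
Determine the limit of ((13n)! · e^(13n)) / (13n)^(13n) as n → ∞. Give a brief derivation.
lim = ∞

Stirling: (13n)! ~ sqrt(2π·13n) · (13n/e)^(13n). Hence
  (13n)! · e^(13n) / (13n)^(13n) ~ sqrt(2π·13n) = sqrt(2π·13) · sqrt(n) → ∞.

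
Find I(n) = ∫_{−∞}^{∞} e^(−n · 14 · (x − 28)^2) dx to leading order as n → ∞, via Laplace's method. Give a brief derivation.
I(n) = sqrt(π/(14n))

Here φ(x) = 14 · (x − 28)^2 has its unique minimum at x* = 28 with φ(x*) = 0 and φ''(x*) = 28. Laplace's method gives
  I(n) ~ e^(−n φ(x*)) · sqrt(2π / (n · φ''(x*))) = sqrt(2π / (28n)) = sqrt(π/(14n)).
This is exact: substituting u = (x − 28)·sqrt(14n) gives I(n) = (1/sqrt(14n)) ∫_{−∞}^{∞} e^(−u^2) du = sqrt(π/(14n)).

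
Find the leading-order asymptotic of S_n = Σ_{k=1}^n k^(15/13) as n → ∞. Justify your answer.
S_n ~ (13/28) · n^(28/13)

Integral comparison: Σ_{k=1}^n k^(15/13) = ∫_0^n x^(15/13) dx + O(n^(15/13)). The integral is n^(1 + 15/13) / (1 + 15/13) = n^((15+13)/13) / ((15+13)/13) = (13/28) · n^(28/13).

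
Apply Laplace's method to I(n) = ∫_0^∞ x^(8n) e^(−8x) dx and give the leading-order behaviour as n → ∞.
I(n) ~ (sqrt(2π·8n) / 8) · (8n/(8e))^(8n)

Write the integrand as exp(8n ln x − 8x) and set f(x) = 8n ln x − 8x. Then f'(x) = 8n/x − 8 = 0 at x* = 8n/8, and f''(x*) = −8n/x*^2 = −8^2/(8n). Laplace's method (interior maximum) gives
  I(n) ~ e^(f(x*)) · sqrt(2π / |f''(x*)|)
        = exp(8n ln(8n/8) − 8n) · sqrt(2π · 8n / 8^2)
        = (8n/8)^(8n) e^(−8n) · sqrt(2π·8n) / 8
        = (sqrt(2π·8n) / 8) · (8n/(8e))^(8n).
This matches Γ(8n+1)/8^(8n+1) with Stirling applied to Γ.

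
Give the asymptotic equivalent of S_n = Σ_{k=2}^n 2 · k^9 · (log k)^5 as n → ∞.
S_n ~ n^10 · (log n)^5 / 5

By integral comparison, S_n = ∫_1^n 2 · x^9 · (log x)^5 dx + O(n^9 · (log n)^5). For the integral, the leading term of ∫_1^n x^9 (log x)^5 dx is n^10/10 · (log n)^5 (by repeated integration by parts; each step lowers the log-exponent and produces a relatively O(1/log n) correction). Hence S_n ~ n^10 · (log n)^5 / 5.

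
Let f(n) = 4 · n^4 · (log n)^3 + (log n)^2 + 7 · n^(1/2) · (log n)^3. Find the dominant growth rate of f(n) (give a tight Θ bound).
f(n) ∈ Θ(n^4 · (log n)^3)

Compare the terms by growth order. For large n, n^a · (log n)^b dominates n^a' · (log n)^b' iff a > a', or (a = a' and b > b'). Ranking the 3 terms shows the dominant one is 4 · n^4 · (log n)^3. Hence f(n) ∈ Θ(n^4 · (log n)^3).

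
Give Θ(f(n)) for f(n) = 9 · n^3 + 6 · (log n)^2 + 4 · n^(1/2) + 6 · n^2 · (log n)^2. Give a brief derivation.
f(n) ∈ Θ(n^3)

Compare the terms by growth order. For large n, n^a · (log n)^b dominates n^a' · (log n)^b' iff a > a', or (a = a' and b > b'). Ranking the 4 terms shows the dominant one is 9 · n^3. Hence f(n) ∈ Θ(n^3).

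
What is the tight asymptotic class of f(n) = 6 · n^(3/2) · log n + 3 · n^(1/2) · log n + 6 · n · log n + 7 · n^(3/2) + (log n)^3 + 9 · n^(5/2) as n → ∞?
f(n) ∈ Θ(n^(5/2))

Compare the terms by growth order. For large n, n^a · (log n)^b dominates n^a' · (log n)^b' iff a > a', or (a = a' and b > b'). Ranking the 6 terms shows the dominant one is 9 · n^(5/2). Hence f(n) ∈ Θ(n^(5/2)).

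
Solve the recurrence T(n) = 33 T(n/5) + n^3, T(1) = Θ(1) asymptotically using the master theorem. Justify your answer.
T(n) = Θ(n^3)

log_5 33 ≈ 2.173. f(n) = n^3 dominates n^(log_5 33) since 3 > 2.173, and the regularity condition a·f(n/b) = 33·(n/5)^3 = (33/125)·n^3 ≤ c·f(n) holds with c = 33/125 ≈ 0.264 < 1. So this is Case 3: T(n) = Θ(f(n)) = Θ(n^3).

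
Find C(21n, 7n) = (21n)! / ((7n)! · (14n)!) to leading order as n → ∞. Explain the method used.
C(21n, 7n) ~ (27/4)^(7n) · sqrt(3/(4π·7n))

Write N = 7n. Apply Stirling to each factorial:
  (3N)! ~ sqrt(2π·3N) · (3N/e)^(3N),
  N! ~ sqrt(2π N) · (N/e)^N,
  (2N)! ~ sqrt(2π·2N) · (2N/e)^(2N).
The exponential factors combine to (3N)^(3N) / (N^N · (2N)^(2N)) = 3^(3N)/2^(2N) = (3^3/2^2)^N = (27/4)^N.
The square-root prefactors combine to sqrt(2π·3N) / (sqrt(2π N)·sqrt(2π·2N)) = sqrt(3 / (2π·2·N)) = sqrt(3/(4π·7n)).
Substituting N = 7n: C(21n, 7n) ~ (27/4)^(7n) · sqrt(3/(4π·7n)).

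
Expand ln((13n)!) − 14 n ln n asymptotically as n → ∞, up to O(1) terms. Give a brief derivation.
ln((13n)!) − 14 n ln n = −n ln n + 13(ln 13 − 1) n + (1/2) ln(2π·13n) + O(1/n)

Stirling: ln((13n)!) = 13n ln(13n) − 13n + (1/2) ln(2π·13n) + O(1/n).
Expand 13n ln(13n) = 13n (ln n + ln 13) = 13n ln n + 13n ln 13.
Subtract 14n ln n: leading term is (13 − 14) n ln n = −n ln n. The next term is 13n ln 13 − 13n = 13(ln 13 − 1) n. Then the (1/2) ln(2π·13n) correction.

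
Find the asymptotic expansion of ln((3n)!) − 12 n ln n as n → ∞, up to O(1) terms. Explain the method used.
ln((3n)!) − 12 n ln n = −9 n ln n + 3(ln 3 − 1) n + (1/2) ln(2π·3n) + O(1/n)

Stirling: ln((3n)!) = 3n ln(3n) − 3n + (1/2) ln(2π·3n) + O(1/n).
Expand 3n ln(3n) = 3n (ln n + ln 3) = 3n ln n + 3n ln 3.
Subtract 12n ln n: leading term is (3 − 12) n ln n = −9 n ln n. The next term is 3n ln 3 − 3n = 3(ln 3 − 1) n. Then the (1/2) ln(2π·3n) correction.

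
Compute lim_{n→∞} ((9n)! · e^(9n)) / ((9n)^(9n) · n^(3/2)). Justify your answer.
lim = 0

Stirling: (9n)! ~ sqrt(2π·9n) · (9n/e)^(9n). Hence
  (9n)! · e^(9n) / (9n)^(9n) ~ sqrt(2π·9n).
Dividing by n^(3/2): sqrt(2π·9n) / n^(3/2) = sqrt(2π·9) · n^((1−3)/2), so the expression behaves like sqrt(2π·9) · n^((1−3)/2) → 0.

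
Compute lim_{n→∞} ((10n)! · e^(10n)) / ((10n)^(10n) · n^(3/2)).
lim = 0

Stirling: (10n)! ~ sqrt(2π·10n) · (10n/e)^(10n). Hence
  (10n)! · e^(10n) / (10n)^(10n) ~ sqrt(2π·10n).
Dividing by n^(3/2): sqrt(2π·10n) / n^(3/2) = sqrt(2π·10) · n^((1−3)/2), so the expression behaves like sqrt(2π·10) · n^((1−3)/2) → 0.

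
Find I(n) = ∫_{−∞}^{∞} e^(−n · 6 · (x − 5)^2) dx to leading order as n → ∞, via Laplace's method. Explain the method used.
I(n) = sqrt(π/(6n))

Here φ(x) = 6 · (x − 5)^2 has its unique minimum at x* = 5 with φ(x*) = 0 and φ''(x*) = 12. Laplace's method gives
  I(n) ~ e^(−n φ(x*)) · sqrt(2π / (n · φ''(x*))) = sqrt(2π / (12n)) = sqrt(π/(6n)).
This is exact: substituting u = (x − 5)·sqrt(6n) gives I(n) = (1/sqrt(6n)) ∫_{−∞}^{∞} e^(−u^2) du = sqrt(π/(6n)).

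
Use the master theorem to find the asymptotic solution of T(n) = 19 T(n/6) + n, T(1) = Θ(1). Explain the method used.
T(n) = Θ(n^(log_6 19))

Master theorem: compare f(n) = n to n^(log_6 19) where log_6 19 ≈ 1.643. Since 1 < log_6 19, we have f(n) = O(n^(log_6 19 − ε)) for some ε > 0 — Case 1. Hence T(n) = Θ(n^(log_6 19)).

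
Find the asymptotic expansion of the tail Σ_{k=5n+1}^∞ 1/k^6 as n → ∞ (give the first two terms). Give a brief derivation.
Σ_{k>5n} 1/k^6 = 1/(5 · (5n)^5) − 1/(2 · (5n)^6) + O(1/(5n)^7)

Compare to the integral: ∫_{5n}^∞ x^(−6) dx = [−x^(−5)/5]_{5n}^∞ = 1/((6−1)·(5n)^5). The Euler-Maclaurin correction adds −f(5n)/2 = −1/(2·(5n)^6). Euler-Maclaurin then gives
  Σ_{k>5n} 1/k^6 = ∫_{5n}^∞ dx/x^6 − 1/(2·(5n)^6) + O(1/(5n)^7).
(Equivalently this is ζ(6) − Σ_{k≤5n} 1/k^6.)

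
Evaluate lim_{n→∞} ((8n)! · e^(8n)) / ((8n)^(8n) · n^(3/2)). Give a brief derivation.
lim = 0

Stirling: (8n)! ~ sqrt(2π·8n) · (8n/e)^(8n). Hence
  (8n)! · e^(8n) / (8n)^(8n) ~ sqrt(2π·8n).
Dividing by n^(3/2): sqrt(2π·8n) / n^(3/2) = sqrt(2π·8) · n^((1−3)/2), so the expression behaves like sqrt(2π·8) · n^((1−3)/2) → 0.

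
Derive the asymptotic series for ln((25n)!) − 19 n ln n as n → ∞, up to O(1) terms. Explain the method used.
ln((25n)!) − 19 n ln n = 6 n ln n + 25(ln 25 − 1) n + (1/2) ln(2π·25n) + O(1/n)

Stirling: ln((25n)!) = 25n ln(25n) − 25n + (1/2) ln(2π·25n) + O(1/n).
Expand 25n ln(25n) = 25n (ln n + ln 25) = 25n ln n + 25n ln 25.
Subtract 19n ln n: leading term is (25 − 19) n ln n = 6 n ln n. The next term is 25n ln 25 − 25n = 25(ln 25 − 1) n. Then the (1/2) ln(2π·25n) correction.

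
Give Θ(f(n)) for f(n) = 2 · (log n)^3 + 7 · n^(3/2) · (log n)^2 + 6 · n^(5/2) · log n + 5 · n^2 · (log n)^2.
f(n) ∈ Θ(n^(5/2) · log n)

Compare the terms by growth order. For large n, n^a · (log n)^b dominates n^a' · (log n)^b' iff a > a', or (a = a' and b > b'). Ranking the 4 terms shows the dominant one is 6 · n^(5/2) · log n. Hence f(n) ∈ Θ(n^(5/2) · log n).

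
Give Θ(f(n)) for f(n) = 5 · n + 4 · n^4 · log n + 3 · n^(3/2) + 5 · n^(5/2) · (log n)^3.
f(n) ∈ Θ(n^4 · log n)

Compare the terms by growth order. For large n, n^a · (log n)^b dominates n^a' · (log n)^b' iff a > a', or (a = a' and b > b'). Ranking the 4 terms shows the dominant one is 4 · n^4 · log n. Hence f(n) ∈ Θ(n^4 · log n).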